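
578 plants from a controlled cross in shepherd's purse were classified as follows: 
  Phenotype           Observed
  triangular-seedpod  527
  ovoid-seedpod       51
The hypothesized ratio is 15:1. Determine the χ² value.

Under the 15:1 hypothesis (Σ ratio = 16, N = 578):
  triangular-seedpod: 578 × 15/16 = 541.875
  ovoid-seedpod: 578 × 1/16 = 36.125
χ² = Σ (O − E)² / E
  triangular-seedpod: (527 − 541.875)² / 541.875 = 0.4083
  ovoid-seedpod: (51 − 36.125)² / 36.125 = 6.1250
χ² = 0.4083 + 6.1250 = 6.5333 ≈ 6.533

6.533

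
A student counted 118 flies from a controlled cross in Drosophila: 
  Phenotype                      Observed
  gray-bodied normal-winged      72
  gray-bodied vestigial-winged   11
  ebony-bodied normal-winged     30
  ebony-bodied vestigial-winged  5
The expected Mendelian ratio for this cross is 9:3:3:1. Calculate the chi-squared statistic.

9.638

Expected counts for N = 118 under a 9:3:3:1 ratio (total parts = 16):
  gray-bodied normal-winged: 118 × 9/16 = 66.375
  gray-bodied vestigial-winged: 118 × 3/16 = 22.125
  ebony-bodied normal-winged: 118 × 3/16 = 22.125
  ebony-bodied vestigial-winged: 118 × 1/16 = 7.375
χ² = Σ (O − E)² / E
  gray-bodied normal-winged: (72 − 66.375)² / 66.375 = 0.4767
  gray-bodied vestigial-winged: (11 − 22.125)² / 22.125 = 5.5939
  ebony-bodied normal-winged: (30 − 22.125)² / 22.125 = 2.8030
  ebony-bodied vestigial-winged: (5 − 7.375)² / 7.375 = 0.7648
χ² = 0.4767 + 5.5939 + 2.8030 + 0.7648 = 9.6384 ≈ 9.638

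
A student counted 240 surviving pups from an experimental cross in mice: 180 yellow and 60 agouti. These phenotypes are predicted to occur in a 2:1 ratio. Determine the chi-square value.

7.500

Total ratio parts = 3. Expected numbers out of 240:
  yellow: 240 × 2/3 = 160
  agouti: 240 × 1/3 = 80
χ² = Σ (O − E)² / E
  yellow: (180 − 160)² / 160 = 2.5000
  agouti: (60 − 80)² / 80 = 5.0000
χ² = 2.5000 + 5.0000 = 7.500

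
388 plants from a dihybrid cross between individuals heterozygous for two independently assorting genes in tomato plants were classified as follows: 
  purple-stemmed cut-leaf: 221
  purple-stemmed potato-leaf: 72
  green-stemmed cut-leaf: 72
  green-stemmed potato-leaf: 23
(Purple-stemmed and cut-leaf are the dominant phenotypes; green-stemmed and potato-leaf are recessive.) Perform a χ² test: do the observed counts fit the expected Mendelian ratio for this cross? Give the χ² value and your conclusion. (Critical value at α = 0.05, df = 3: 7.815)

A dihybrid F₂ with independent assortment and complete dominance at both loci gives a 9:3:3:1 phenotypic ratio.
Under the 9:3:3:1 hypothesis (Σ ratio = 16, N = 388):
  purple-stemmed cut-leaf: 388 × 9/16 = 218.25
  purple-stemmed potato-leaf: 388 × 3/16 = 72.75
  green-stemmed cut-leaf: 388 × 3/16 = 72.75
  green-stemmed potato-leaf: 388 × 1/16 = 24.25
χ² = Σ (O − E)² / E
  purple-stemmed cut-leaf: (221 − 218.25)² / 218.25 = 0.0347
  purple-stemmed potato-leaf: (72 − 72.75)² / 72.75 = 0.0077
  green-stemmed cut-leaf: (72 − 72.75)² / 72.75 = 0.0077
  green-stemmed potato-leaf: (23 − 24.25)² / 24.25 = 0.0644
χ² = 0.0347 + 0.0077 + 0.0077 + 0.0644 = 0.1145 ≈ 0.115
Degrees of freedom = 4 − 1 = 3; critical value at α = 0.05 is 7.815.
Since 0.115 < 7.815, we fail to reject the null hypothesis — the data are consistent with the 9:3:3:1 ratio.

0.115; consistent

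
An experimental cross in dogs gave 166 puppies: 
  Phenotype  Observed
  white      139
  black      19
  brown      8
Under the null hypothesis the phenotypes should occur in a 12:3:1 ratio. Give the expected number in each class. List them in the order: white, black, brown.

124.5, 31.125, 10.375

Total ratio parts = 16. Expected numbers out of 166:
  white: 166 × 12/16 = 124.5
  black: 166 × 3/16 = 31.125
  brown: 166 × 1/16 = 10.375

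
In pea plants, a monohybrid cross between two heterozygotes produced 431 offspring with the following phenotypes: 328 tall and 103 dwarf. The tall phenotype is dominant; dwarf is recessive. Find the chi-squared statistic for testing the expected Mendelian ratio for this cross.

For a monohybrid cross between heterozygotes with complete dominance, the expected phenotypic ratio is 3:1.
The 3:1 ratio has 4 parts, so with N = 431 the expected counts are:
  tall: 431 × 3/4 = 323.25
  dwarf: 431 × 1/4 = 107.75
χ² = Σ (O − E)² / E
  tall: (328 − 323.25)² / 323.25 = 0.0698
  dwarf: (103 − 107.75)² / 107.75 = 0.2094
χ² = 0.0698 + 0.2094 = 0.2792 ≈ 0.279

0.279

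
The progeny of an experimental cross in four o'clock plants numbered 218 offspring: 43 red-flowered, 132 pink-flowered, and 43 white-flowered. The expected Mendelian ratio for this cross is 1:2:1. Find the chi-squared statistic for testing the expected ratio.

Total ratio parts = 4. Expected numbers out of 218:
  red-flowered: 218 × 1/4 = 54.5
  pink-flowered: 218 × 2/4 = 109
  white-flowered: 218 × 1/4 = 54.5
χ² = Σ (O − E)² / E
  red-flowered: (43 − 54.5)² / 54.5 = 2.4266
  pink-flowered: (132 − 109)² / 109 = 4.8532
  white-flowered: (43 − 54.5)² / 54.5 = 2.4266
χ² = 2.4266 + 4.8532 + 2.4266 = 9.7064 ≈ 9.706

9.706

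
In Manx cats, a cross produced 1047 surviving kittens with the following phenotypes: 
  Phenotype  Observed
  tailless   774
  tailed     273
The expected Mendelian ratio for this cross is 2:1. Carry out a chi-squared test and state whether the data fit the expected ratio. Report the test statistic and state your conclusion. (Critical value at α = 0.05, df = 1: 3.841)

24.825; not consistent

Expected counts for N = 1047 under a 2:1 ratio (total parts = 3):
  tailless: 1047 × 2/3 = 698
  tailed: 1047 × 1/3 = 349
χ² = Σ (O − E)² / E
  tailless: (774 − 698)² / 698 = 8.2751
  tailed: (273 − 349)² / 349 = 16.5501
χ² = 8.2751 + 16.5501 = 24.8252 ≈ 24.825
Degrees of freedom = 2 − 1 = 1; critical value at α = 0.05 is 3.841.
Since 24.825 > 3.841, we reject the null hypothesis — the data do not fit the 2:1 ratio.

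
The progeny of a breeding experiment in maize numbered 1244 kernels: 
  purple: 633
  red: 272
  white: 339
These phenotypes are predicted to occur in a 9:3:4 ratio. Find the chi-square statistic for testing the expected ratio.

15.326

Expected counts for N = 1244 under a 9:3:4 ratio (total parts = 16):
  purple: 1244 × 9/16 = 699.75
  red: 1244 × 3/16 = 233.25
  white: 1244 × 4/16 = 311
χ² = Σ (O − E)² / E
  purple: (633 − 699.75)² / 699.75 = 6.3674
  red: (272 − 233.25)² / 233.25 = 6.4376
  white: (339 − 311)² / 311 = 2.5209
χ² = 6.3674 + 6.4376 + 2.5209 = 15.3259 ≈ 15.326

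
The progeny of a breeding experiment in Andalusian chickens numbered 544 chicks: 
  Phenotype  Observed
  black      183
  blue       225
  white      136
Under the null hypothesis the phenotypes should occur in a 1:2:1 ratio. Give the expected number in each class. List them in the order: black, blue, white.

136, 272, 136

Under the 1:2:1 hypothesis (Σ ratio = 4, N = 544):
  black: 544 × 1/4 = 136
  blue: 544 × 2/4 = 272
  white: 544 × 1/4 = 136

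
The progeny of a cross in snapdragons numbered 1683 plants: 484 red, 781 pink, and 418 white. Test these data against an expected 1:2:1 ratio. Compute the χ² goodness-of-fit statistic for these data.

13.876

Under the 1:2:1 hypothesis (Σ ratio = 4, N = 1683):
  red: 1683 × 1/4 = 420.75
  pink: 1683 × 2/4 = 841.5
  white: 1683 × 1/4 = 420.75
χ² = Σ (O − E)² / E
  red: (484 − 420.75)² / 420.75 = 9.5082
  pink: (781 − 841.5)² / 841.5 = 4.3497
  white: (418 − 420.75)² / 420.75 = 0.0180
χ² = 9.5082 + 4.3497 + 0.0180 = 13.8759 ≈ 13.876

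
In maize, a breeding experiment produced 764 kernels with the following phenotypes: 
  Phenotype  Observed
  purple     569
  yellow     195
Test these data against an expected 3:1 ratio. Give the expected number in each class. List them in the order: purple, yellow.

573, 191

Under the 3:1 hypothesis (Σ ratio = 4, N = 764):
  purple: 764 × 3/4 = 573
  yellow: 764 × 1/4 = 191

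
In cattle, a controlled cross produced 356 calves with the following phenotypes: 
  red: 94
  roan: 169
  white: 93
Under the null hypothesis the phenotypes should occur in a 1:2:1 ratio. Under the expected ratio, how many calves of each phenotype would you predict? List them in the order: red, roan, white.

89, 178, 89

Under the 1:2:1 hypothesis (Σ ratio = 4, N = 356):
  red: 356 × 1/4 = 89
  roan: 356 × 2/4 = 178
  white: 356 × 1/4 = 89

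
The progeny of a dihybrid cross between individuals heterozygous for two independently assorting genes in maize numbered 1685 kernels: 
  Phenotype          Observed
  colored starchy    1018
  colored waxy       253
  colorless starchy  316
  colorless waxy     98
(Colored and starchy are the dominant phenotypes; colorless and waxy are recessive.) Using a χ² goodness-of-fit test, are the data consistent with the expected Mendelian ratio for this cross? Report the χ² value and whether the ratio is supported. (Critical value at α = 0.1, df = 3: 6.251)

18.243; not consistent

A dihybrid F₂ with independent assortment and complete dominance at both loci gives a 9:3:3:1 phenotypic ratio.
Total ratio parts = 16. Expected numbers out of 1685:
  colored starchy: 1685 × 9/16 = 947.8125
  colored waxy: 1685 × 3/16 = 315.9375
  colorless starchy: 1685 × 3/16 = 315.9375
  colorless waxy: 1685 × 1/16 = 105.3125
χ² = Σ (O − E)² / E
  colored starchy: (1018 − 947.8125)² / 947.8125 = 5.1975
  colored waxy: (253 − 315.9375)² / 315.9375 = 12.5377
  colorless starchy: (316 − 315.9375)² / 315.9375 = 0.0000
  colorless waxy: (98 − 105.3125)² / 105.3125 = 0.5078
χ² = 5.1975 + 12.5377 + 0.0000 + 0.5078 = 18.243
Degrees of freedom = 4 − 1 = 3; critical value at α = 0.1 is 6.251.
Since 18.243 > 6.251, we reject the null hypothesis — the data do not fit the 9:3:3:1 ratio.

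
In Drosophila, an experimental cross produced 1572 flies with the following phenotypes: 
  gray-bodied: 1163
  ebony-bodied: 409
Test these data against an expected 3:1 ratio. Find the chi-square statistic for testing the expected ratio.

0.869

Expected counts for N = 1572 under a 3:1 ratio (total parts = 4):
  gray-bodied: 1572 × 3/4 = 1179
  ebony-bodied: 1572 × 1/4 = 393
χ² = Σ (O − E)² / E
  gray-bodied: (1163 − 1179)² / 1179 = 0.2171
  ebony-bodied: (409 − 393)² / 393 = 0.6514
χ² = 0.2171 + 0.6514 = 0.8685 ≈ 0.869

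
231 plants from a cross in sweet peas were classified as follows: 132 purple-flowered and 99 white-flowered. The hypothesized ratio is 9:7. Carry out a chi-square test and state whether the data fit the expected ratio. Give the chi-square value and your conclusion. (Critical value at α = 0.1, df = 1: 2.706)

0.075; consistent

The 9:7 ratio has 16 parts, so with N = 231 the expected counts are:
  purple-flowered: 231 × 9/16 = 129.9375
  white-flowered: 231 × 7/16 = 101.0625
χ² = Σ (O − E)² / E
  purple-flowered: (132 − 129.9375)² / 129.9375 = 0.0327
  white-flowered: (99 − 101.0625)² / 101.0625 = 0.0421
χ² = 0.0327 + 0.0421 = 0.0748 ≈ 0.075
Degrees of freedom = 2 − 1 = 1; critical value at α = 0.1 is 2.706.
Since 0.075 < 2.706, we fail to reject the null hypothesis — the data are consistent with the 9:7 ratio.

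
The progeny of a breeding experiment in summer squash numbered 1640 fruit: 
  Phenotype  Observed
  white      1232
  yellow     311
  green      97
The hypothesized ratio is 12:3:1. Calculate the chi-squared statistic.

0.338

Under the 12:3:1 hypothesis (Σ ratio = 16, N = 1640):
  white: 1640 × 12/16 = 1230
  yellow: 1640 × 3/16 = 307.5
  green: 1640 × 1/16 = 102.5
χ² = Σ (O − E)² / E
  white: (1232 − 1230)² / 1230 = 0.0033
  yellow: (311 − 307.5)² / 307.5 = 0.0398
  green: (97 − 102.5)² / 102.5 = 0.2951
χ² = 0.0033 + 0.0398 + 0.2951 = 0.3382 ≈ 0.338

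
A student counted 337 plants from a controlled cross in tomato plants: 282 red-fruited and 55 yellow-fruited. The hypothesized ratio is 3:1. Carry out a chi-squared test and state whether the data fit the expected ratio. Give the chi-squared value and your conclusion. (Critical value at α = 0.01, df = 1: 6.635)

Total ratio parts = 4. Expected numbers out of 337:
  red-fruited: 337 × 3/4 = 252.75
  yellow-fruited: 337 × 1/4 = 84.25
χ² = Σ (O − E)² / E
  red-fruited: (282 − 252.75)² / 252.75 = 3.3850
  yellow-fruited: (55 − 84.25)² / 84.25 = 10.1550
χ² = 3.3850 + 10.1550 = 13.540
Degrees of freedom = 2 − 1 = 1; critical value at α = 0.01 is 6.635.
Since 13.540 > 6.635, we reject the null hypothesis — the data do not fit the 3:1 ratio.

13.540; not consistent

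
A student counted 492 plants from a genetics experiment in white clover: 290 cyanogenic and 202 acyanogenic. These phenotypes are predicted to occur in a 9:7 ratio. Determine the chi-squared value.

1.450

Expected counts for N = 492 under a 9:7 ratio (total parts = 16):
  cyanogenic: 492 × 9/16 = 276.75
  acyanogenic: 492 × 7/16 = 215.25
χ² = Σ (O − E)² / E
  cyanogenic: (290 − 276.75)² / 276.75 = 0.6344
  acyanogenic: (202 − 215.25)² / 215.25 = 0.8156
χ² = 0.6344 + 0.8156 = 1.450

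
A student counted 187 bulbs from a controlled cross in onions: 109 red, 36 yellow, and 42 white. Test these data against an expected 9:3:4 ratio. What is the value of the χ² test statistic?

0.646

The 9:3:4 ratio has 16 parts, so with N = 187 the expected counts are:
  red: 187 × 9/16 = 105.1875
  yellow: 187 × 3/16 = 35.0625
  white: 187 × 4/16 = 46.75
χ² = Σ (O − E)² / E
  red: (109 − 105.1875)² / 105.1875 = 0.1382
  yellow: (36 − 35.0625)² / 35.0625 = 0.0251
  white: (42 − 46.75)² / 46.75 = 0.4826
χ² = 0.1382 + 0.0251 + 0.4826 = 0.6459 ≈ 0.646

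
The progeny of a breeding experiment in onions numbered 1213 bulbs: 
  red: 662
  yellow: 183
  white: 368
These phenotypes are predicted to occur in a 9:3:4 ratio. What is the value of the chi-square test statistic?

23.112

Under the 9:3:4 hypothesis (Σ ratio = 16, N = 1213):
  red: 1213 × 9/16 = 682.3125
  yellow: 1213 × 3/16 = 227.4375
  white: 1213 × 4/16 = 303.25
χ² = Σ (O − E)² / E
  red: (662 − 682.3125)² / 682.3125 = 0.6047
  yellow: (183 − 227.4375)² / 227.4375 = 8.6823
  white: (368 − 303.25)² / 303.25 = 13.8254
χ² = 0.6047 + 8.6823 + 13.8254 = 23.1124 ≈ 23.112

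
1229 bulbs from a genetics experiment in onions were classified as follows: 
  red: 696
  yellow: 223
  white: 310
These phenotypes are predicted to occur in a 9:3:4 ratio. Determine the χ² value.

Under the 9:3:4 hypothesis (Σ ratio = 16, N = 1229):
  red: 1229 × 9/16 = 691.3125
  yellow: 1229 × 3/16 = 230.4375
  white: 1229 × 4/16 = 307.25
χ² = Σ (O − E)² / E
  red: (696 − 691.3125)² / 691.3125 = 0.0318
  yellow: (223 − 230.4375)² / 230.4375 = 0.2400
  white: (310 − 307.25)² / 307.25 = 0.0246
χ² = 0.0318 + 0.2400 + 0.0246 = 0.2964 ≈ 0.296

0.296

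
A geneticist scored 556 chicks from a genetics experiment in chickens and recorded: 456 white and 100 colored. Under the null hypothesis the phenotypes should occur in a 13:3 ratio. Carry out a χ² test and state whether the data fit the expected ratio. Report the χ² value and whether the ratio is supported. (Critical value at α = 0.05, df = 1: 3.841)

0.213; consistent

The 13:3 ratio has 16 parts, so with N = 556 the expected counts are:
  white: 556 × 13/16 = 451.75
  colored: 556 × 3/16 = 104.25
χ² = Σ (O − E)² / E
  white: (456 − 451.75)² / 451.75 = 0.0400
  colored: (100 − 104.25)² / 104.25 = 0.1733
χ² = 0.0400 + 0.1733 = 0.2133 ≈ 0.213
Degrees of freedom = 2 − 1 = 1; critical value at α = 0.05 is 3.841.
Since 0.213 < 3.841, we fail to reject the null hypothesis — the data are consistent with the 13:3 ratio.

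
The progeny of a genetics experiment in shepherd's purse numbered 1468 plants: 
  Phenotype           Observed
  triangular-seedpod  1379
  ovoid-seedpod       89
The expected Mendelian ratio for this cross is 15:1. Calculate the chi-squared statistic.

0.088

Under the 15:1 hypothesis (Σ ratio = 16, N = 1468):
  triangular-seedpod: 1468 × 15/16 = 1376.25
  ovoid-seedpod: 1468 × 1/16 = 91.75
χ² = Σ (O − E)² / E
  triangular-seedpod: (1379 − 1376.25)² / 1376.25 = 0.0055
  ovoid-seedpod: (89 − 91.75)² / 91.75 = 0.0824
χ² = 0.0055 + 0.0824 = 0.0879 ≈ 0.088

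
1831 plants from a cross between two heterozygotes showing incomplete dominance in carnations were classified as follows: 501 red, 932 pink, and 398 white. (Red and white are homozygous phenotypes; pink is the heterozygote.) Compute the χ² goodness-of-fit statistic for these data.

With incomplete dominance, a heterozygote × heterozygote cross gives a 1:2:1 phenotypic ratio.
Expected counts for N = 1831 under a 1:2:1 ratio (total parts = 4):
  red: 1831 × 1/4 = 457.75
  pink: 1831 × 2/4 = 915.5
  white: 1831 × 1/4 = 457.75
χ² = Σ (O − E)² / E
  red: (501 − 457.75)² / 457.75 = 4.0864
  pink: (932 − 915.5)² / 915.5 = 0.2974
  white: (398 − 457.75)² / 457.75 = 7.7992
χ² = 4.0864 + 0.2974 + 7.7992 = 12.183

12.183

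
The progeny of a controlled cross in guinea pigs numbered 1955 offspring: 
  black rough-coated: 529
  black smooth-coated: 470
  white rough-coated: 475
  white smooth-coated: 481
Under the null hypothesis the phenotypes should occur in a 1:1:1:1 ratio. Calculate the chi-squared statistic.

Under the 1:1:1:1 hypothesis (Σ ratio = 4, N = 1955):
  black rough-coated: 1955 × 1/4 = 488.75
  black smooth-coated: 1955 × 1/4 = 488.75
  white rough-coated: 1955 × 1/4 = 488.75
  white smooth-coated: 1955 × 1/4 = 488.75
χ² = Σ (O − E)² / E
  black rough-coated: (529 − 488.75)² / 488.75 = 3.3147
  black smooth-coated: (470 − 488.75)² / 488.75 = 0.7193
  white rough-coated: (475 − 488.75)² / 488.75 = 0.3868
  white smooth-coated: (481 − 488.75)² / 488.75 = 0.1229
χ² = 3.3147 + 0.7193 + 0.3868 + 0.1229 = 4.5437 ≈ 4.544

4.544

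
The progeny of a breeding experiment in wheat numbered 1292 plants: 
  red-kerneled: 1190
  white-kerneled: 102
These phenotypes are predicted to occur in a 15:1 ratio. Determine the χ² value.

5.965

The 15:1 ratio has 16 parts, so with N = 1292 the expected counts are:
  red-kerneled: 1292 × 15/16 = 1211.25
  white-kerneled: 1292 × 1/16 = 80.75
χ² = Σ (O − E)² / E
  red-kerneled: (1190 − 1211.25)² / 1211.25 = 0.3728
  white-kerneled: (102 − 80.75)² / 80.75 = 5.5921
χ² = 0.3728 + 5.5921 = 5.9649 ≈ 5.965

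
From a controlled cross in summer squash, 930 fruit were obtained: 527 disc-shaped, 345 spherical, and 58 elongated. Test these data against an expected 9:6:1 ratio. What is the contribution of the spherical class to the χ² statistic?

0.040

Total ratio parts = 16. Expected numbers out of 930:
  disc-shaped: 930 × 9/16 = 523.125
  spherical: 930 × 6/16 = 348.75
  elongated: 930 × 1/16 = 58.125
Contribution of spherical: (345 − 348.75)² / 348.75 = 0.0403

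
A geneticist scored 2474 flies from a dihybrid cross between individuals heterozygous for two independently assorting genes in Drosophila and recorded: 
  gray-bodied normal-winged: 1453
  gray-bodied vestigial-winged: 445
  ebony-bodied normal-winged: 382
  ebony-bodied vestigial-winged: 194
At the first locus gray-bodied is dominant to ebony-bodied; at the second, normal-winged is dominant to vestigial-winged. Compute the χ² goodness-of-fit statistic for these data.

27.953

A dihybrid F₂ with independent assortment and complete dominance at both loci gives a 9:3:3:1 phenotypic ratio.
Expected counts for N = 2474 under a 9:3:3:1 ratio (total parts = 16):
  gray-bodied normal-winged: 2474 × 9/16 = 1391.625
  gray-bodied vestigial-winged: 2474 × 3/16 = 463.875
  ebony-bodied normal-winged: 2474 × 3/16 = 463.875
  ebony-bodied vestigial-winged: 2474 × 1/16 = 154.625
χ² = Σ (O − E)² / E
  gray-bodied normal-winged: (1453 − 1391.625)² / 1391.625 = 2.7068
  gray-bodied vestigial-winged: (445 − 463.875)² / 463.875 = 0.7680
  ebony-bodied normal-winged: (382 − 463.875)² / 463.875 = 14.4511
  ebony-bodied vestigial-winged: (194 − 154.625)² / 154.625 = 10.0268
χ² = 2.7068 + 0.7680 + 14.4511 + 10.0268 = 27.9527 ≈ 27.953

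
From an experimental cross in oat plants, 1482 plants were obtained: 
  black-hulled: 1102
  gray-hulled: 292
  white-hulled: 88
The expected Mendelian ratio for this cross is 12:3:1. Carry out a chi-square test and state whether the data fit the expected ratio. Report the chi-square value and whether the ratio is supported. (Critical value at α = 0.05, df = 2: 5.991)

Expected counts for N = 1482 under a 12:3:1 ratio (total parts = 16):
  black-hulled: 1482 × 12/16 = 1111.5
  gray-hulled: 1482 × 3/16 = 277.875
  white-hulled: 1482 × 1/16 = 92.625
χ² = Σ (O − E)² / E
  black-hulled: (1102 − 1111.5)² / 1111.5 = 0.0812
  gray-hulled: (292 − 277.875)² / 277.875 = 0.7180
  white-hulled: (88 − 92.625)² / 92.625 = 0.2309
χ² = 0.0812 + 0.7180 + 0.2309 = 1.0301 ≈ 1.030
Degrees of freedom = 3 − 1 = 2; critical value at α = 0.05 is 5.991.
Since 1.030 < 5.991, we fail to reject the null hypothesis — the data are consistent with the 12:3:1 ratio.

1.030; consistent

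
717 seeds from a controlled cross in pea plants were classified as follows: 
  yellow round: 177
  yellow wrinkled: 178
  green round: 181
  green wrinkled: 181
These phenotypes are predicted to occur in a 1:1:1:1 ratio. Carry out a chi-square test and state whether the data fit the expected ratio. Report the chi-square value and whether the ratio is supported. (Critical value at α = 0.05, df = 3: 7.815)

Expected counts for N = 717 under a 1:1:1:1 ratio (total parts = 4):
  yellow round: 717 × 1/4 = 179.25
  yellow wrinkled: 717 × 1/4 = 179.25
  green round: 717 × 1/4 = 179.25
  green wrinkled: 717 × 1/4 = 179.25
χ² = Σ (O − E)² / E
  yellow round: (177 − 179.25)² / 179.25 = 0.0282
  yellow wrinkled: (178 − 179.25)² / 179.25 = 0.0087
  green round: (181 − 179.25)² / 179.25 = 0.0171
  green wrinkled: (181 − 179.25)² / 179.25 = 0.0171
χ² = 0.0282 + 0.0087 + 0.0171 + 0.0171 = 0.0711 ≈ 0.071
Degrees of freedom = 4 − 1 = 3; critical value at α = 0.05 is 7.815.
Since 0.071 < 7.815, we fail to reject the null hypothesis — the data are consistent with the 1:1:1:1 ratio.

0.071; consistent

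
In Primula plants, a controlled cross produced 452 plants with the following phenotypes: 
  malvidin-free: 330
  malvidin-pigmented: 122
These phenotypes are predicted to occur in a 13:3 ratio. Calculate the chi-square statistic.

Under the 13:3 hypothesis (Σ ratio = 16, N = 452):
  malvidin-free: 452 × 13/16 = 367.25
  malvidin-pigmented: 452 × 3/16 = 84.75
χ² = Σ (O − E)² / E
  malvidin-free: (330 − 367.25)² / 367.25 = 3.7783
  malvidin-pigmented: (122 − 84.75)² / 84.75 = 16.3724
χ² = 3.7783 + 16.3724 = 20.1507 ≈ 20.151

20.151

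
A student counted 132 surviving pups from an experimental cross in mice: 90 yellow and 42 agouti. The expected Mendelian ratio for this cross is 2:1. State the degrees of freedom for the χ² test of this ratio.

1

A goodness-of-fit test with 2 phenotype classes has df = 2 − 1 = 1.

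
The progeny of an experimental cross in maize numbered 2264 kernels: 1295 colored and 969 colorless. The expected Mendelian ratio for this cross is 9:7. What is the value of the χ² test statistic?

0.830

Total ratio parts = 16. Expected numbers out of 2264:
  colored: 2264 × 9/16 = 1273.5
  colorless: 2264 × 7/16 = 990.5
χ² = Σ (O − E)² / E
  colored: (1295 − 1273.5)² / 1273.5 = 0.3630
  colorless: (969 − 990.5)² / 990.5 = 0.4667
χ² = 0.3630 + 0.4667 = 0.8297 ≈ 0.830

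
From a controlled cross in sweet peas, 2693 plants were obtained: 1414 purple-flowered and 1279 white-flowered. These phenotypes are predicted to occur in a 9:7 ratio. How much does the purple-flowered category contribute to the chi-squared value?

Expected counts for N = 2693 under a 9:7 ratio (total parts = 16):
  purple-flowered: 2693 × 9/16 = 1514.8125
  white-flowered: 2693 × 7/16 = 1178.1875
Contribution of purple-flowered: (1414 − 1514.8125)² / 1514.8125 = 6.7092

6.709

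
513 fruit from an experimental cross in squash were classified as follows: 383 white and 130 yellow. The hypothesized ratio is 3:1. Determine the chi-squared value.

0.032

Expected counts for N = 513 under a 3:1 ratio (total parts = 4):
  white: 513 × 3/4 = 384.75
  yellow: 513 × 1/4 = 128.25
χ² = Σ (O − E)² / E
  white: (383 − 384.75)² / 384.75 = 0.0080
  yellow: (130 − 128.25)² / 128.25 = 0.0239
χ² = 0.0080 + 0.0239 = 0.0319 ≈ 0.032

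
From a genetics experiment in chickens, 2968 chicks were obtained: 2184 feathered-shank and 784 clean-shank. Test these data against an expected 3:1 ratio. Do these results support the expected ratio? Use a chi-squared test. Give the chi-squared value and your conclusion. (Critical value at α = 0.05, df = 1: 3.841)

3.170; consistent

Expected counts for N = 2968 under a 3:1 ratio (total parts = 4):
  feathered-shank: 2968 × 3/4 = 2226
  clean-shank: 2968 × 1/4 = 742
χ² = Σ (O − E)² / E
  feathered-shank: (2184 − 2226)² / 2226 = 0.7925
  clean-shank: (784 − 742)² / 742 = 2.3774
χ² = 0.7925 + 2.3774 = 3.1699 ≈ 3.170
Degrees of freedom = 2 − 1 = 1; critical value at α = 0.05 is 3.841.
Since 3.170 < 3.841, we fail to reject the null hypothesis — the data are consistent with the 3:1 ratio.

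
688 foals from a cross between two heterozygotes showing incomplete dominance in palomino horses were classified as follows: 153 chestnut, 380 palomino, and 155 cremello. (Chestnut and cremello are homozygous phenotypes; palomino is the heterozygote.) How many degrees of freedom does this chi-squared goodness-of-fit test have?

With incomplete dominance, a heterozygote × heterozygote cross gives a 1:2:1 phenotypic ratio.
A goodness-of-fit test with 3 phenotype classes has df = 3 − 1 = 2.

2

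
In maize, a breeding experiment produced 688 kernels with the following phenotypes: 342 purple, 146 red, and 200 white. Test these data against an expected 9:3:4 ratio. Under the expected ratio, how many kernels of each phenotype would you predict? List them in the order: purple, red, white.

Expected counts for N = 688 under a 9:3:4 ratio (total parts = 16):
  purple: 688 × 9/16 = 387
  red: 688 × 3/16 = 129
  white: 688 × 4/16 = 172

387, 129, 172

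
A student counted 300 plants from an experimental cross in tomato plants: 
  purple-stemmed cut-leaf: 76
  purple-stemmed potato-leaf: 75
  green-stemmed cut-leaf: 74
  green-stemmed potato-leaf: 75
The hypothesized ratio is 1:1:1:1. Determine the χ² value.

Total ratio parts = 4. Expected numbers out of 300:
  purple-stemmed cut-leaf: 300 × 1/4 = 75
  purple-stemmed potato-leaf: 300 × 1/4 = 75
  green-stemmed cut-leaf: 300 × 1/4 = 75
  green-stemmed potato-leaf: 300 × 1/4 = 75
χ² = Σ (O − E)² / E
  purple-stemmed cut-leaf: (76 − 75)² / 75 = 0.0133
  purple-stemmed potato-leaf: (75 − 75)² / 75 = 0.0000
  green-stemmed cut-leaf: (74 − 75)² / 75 = 0.0133
  green-stemmed potato-leaf: (75 − 75)² / 75 = 0.0000
χ² = 0.0133 + 0.0000 + 0.0133 + 0.0000 = 0.0266 ≈ 0.027

0.027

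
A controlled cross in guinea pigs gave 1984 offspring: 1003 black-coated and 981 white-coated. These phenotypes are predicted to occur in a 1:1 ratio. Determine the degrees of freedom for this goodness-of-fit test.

A goodness-of-fit test with 2 phenotype classes has df = 2 − 1 = 1.

1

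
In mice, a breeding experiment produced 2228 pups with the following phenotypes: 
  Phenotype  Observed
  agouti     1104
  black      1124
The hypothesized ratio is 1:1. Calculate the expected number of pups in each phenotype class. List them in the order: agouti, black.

1114, 1114

Under the 1:1 hypothesis (Σ ratio = 2, N = 2228):
  agouti: 2228 × 1/2 = 1114
  black: 2228 × 1/2 = 1114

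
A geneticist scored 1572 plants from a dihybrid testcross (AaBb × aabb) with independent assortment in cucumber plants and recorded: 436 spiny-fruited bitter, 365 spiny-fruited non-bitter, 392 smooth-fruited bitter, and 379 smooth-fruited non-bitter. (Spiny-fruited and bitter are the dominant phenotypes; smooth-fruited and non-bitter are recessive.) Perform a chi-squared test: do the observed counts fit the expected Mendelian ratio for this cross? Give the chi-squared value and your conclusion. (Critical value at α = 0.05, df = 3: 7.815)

A dihybrid testcross with independent assortment gives a 1:1:1:1 ratio.
Expected counts for N = 1572 under a 1:1:1:1 ratio (total parts = 4):
  spiny-fruited bitter: 1572 × 1/4 = 393
  spiny-fruited non-bitter: 1572 × 1/4 = 393
  smooth-fruited bitter: 1572 × 1/4 = 393
  smooth-fruited non-bitter: 1572 × 1/4 = 393
χ² = Σ (O − E)² / E
  spiny-fruited bitter: (436 − 393)² / 393 = 4.7048
  spiny-fruited non-bitter: (365 − 393)² / 393 = 1.9949
  smooth-fruited bitter: (392 − 393)² / 393 = 0.0025
  smooth-fruited non-bitter: (379 − 393)² / 393 = 0.4987
χ² = 4.7048 + 1.9949 + 0.0025 + 0.4987 = 7.2009 ≈ 7.201
Degrees of freedom = 4 − 1 = 3; critical value at α = 0.05 is 7.815.
Since 7.201 < 7.815, we fail to reject the null hypothesis — the data are consistent with the 1:1:1:1 ratio.

7.201; consistent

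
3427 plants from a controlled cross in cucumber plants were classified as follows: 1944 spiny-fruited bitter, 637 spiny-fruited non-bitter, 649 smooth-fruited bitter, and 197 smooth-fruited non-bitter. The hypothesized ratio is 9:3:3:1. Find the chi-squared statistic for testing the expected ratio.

Expected counts for N = 3427 under a 9:3:3:1 ratio (total parts = 16):
  spiny-fruited bitter: 3427 × 9/16 = 1927.6875
  spiny-fruited non-bitter: 3427 × 3/16 = 642.5625
  smooth-fruited bitter: 3427 × 3/16 = 642.5625
  smooth-fruited non-bitter: 3427 × 1/16 = 214.1875
χ² = Σ (O − E)² / E
  spiny-fruited bitter: (1944 − 1927.6875)² / 1927.6875 = 0.1380
  spiny-fruited non-bitter: (637 − 642.5625)² / 642.5625 = 0.0482
  smooth-fruited bitter: (649 − 642.5625)² / 642.5625 = 0.0645
  smooth-fruited non-bitter: (197 − 214.1875)² / 214.1875 = 1.3792
χ² = 0.1380 + 0.0482 + 0.0645 + 1.3792 = 1.6299 ≈ 1.630

1.630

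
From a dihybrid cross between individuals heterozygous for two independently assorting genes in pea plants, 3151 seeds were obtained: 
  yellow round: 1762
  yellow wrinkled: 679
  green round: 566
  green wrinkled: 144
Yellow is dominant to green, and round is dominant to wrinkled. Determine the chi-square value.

28.497

A dihybrid F₂ with independent assortment and complete dominance at both loci gives a 9:3:3:1 phenotypic ratio.
Expected counts for N = 3151 under a 9:3:3:1 ratio (total parts = 16):
  yellow round: 3151 × 9/16 = 1772.4375
  yellow wrinkled: 3151 × 3/16 = 590.8125
  green round: 3151 × 3/16 = 590.8125
  green wrinkled: 3151 × 1/16 = 196.9375
χ² = Σ (O − E)² / E
  yellow round: (1762 − 1772.4375)² / 1772.4375 = 0.0615
  yellow wrinkled: (679 − 590.8125)² / 590.8125 = 13.1633
  green round: (566 − 590.8125)² / 590.8125 = 1.0421
  green wrinkled: (144 − 196.9375)² / 196.9375 = 14.2298
χ² = 0.0615 + 13.1633 + 1.0421 + 14.2298 = 28.4967 ≈ 28.497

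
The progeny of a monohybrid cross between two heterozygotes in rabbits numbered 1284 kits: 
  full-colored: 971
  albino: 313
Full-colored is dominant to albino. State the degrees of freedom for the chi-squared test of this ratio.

1

For a monohybrid cross between heterozygotes with complete dominance, the expected phenotypic ratio is 3:1.
A goodness-of-fit test with 2 phenotype classes has df = 2 − 1 = 1.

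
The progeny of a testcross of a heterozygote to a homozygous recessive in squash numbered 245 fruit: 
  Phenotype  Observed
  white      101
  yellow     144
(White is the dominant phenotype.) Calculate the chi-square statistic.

A testcross of a heterozygote (Aa × aa) gives a 1:1 phenotypic ratio.
Under the 1:1 hypothesis (Σ ratio = 2, N = 245):
  white: 245 × 1/2 = 122.5
  yellow: 245 × 1/2 = 122.5
χ² = Σ (O − E)² / E
  white: (101 − 122.5)² / 122.5 = 3.7735
  yellow: (144 − 122.5)² / 122.5 = 3.7735
χ² = 3.7735 + 3.7735 = 7.547

7.547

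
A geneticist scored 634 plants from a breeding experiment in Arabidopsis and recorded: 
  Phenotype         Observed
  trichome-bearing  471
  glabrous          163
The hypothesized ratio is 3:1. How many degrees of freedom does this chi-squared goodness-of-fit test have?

A goodness-of-fit test with 2 phenotype classes has df = 2 − 1 = 1.

1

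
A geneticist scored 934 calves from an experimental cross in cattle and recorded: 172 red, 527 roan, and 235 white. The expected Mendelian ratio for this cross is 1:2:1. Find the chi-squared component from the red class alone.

16.198

Under the 1:2:1 hypothesis (Σ ratio = 4, N = 934):
  red: 934 × 1/4 = 233.5
  roan: 934 × 2/4 = 467
  white: 934 × 1/4 = 233.5
Contribution of red: (172 − 233.5)² / 233.5 = 16.1981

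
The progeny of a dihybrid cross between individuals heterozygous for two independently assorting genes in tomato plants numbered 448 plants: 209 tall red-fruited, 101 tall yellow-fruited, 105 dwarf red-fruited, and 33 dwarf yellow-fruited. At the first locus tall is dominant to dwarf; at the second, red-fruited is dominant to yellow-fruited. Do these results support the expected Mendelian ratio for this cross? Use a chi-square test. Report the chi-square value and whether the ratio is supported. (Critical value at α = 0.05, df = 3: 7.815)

A dihybrid F₂ with independent assortment and complete dominance at both loci gives a 9:3:3:1 phenotypic ratio.
The 9:3:3:1 ratio has 16 parts, so with N = 448 the expected counts are:
  tall red-fruited: 448 × 9/16 = 252
  tall yellow-fruited: 448 × 3/16 = 84
  dwarf red-fruited: 448 × 3/16 = 84
  dwarf yellow-fruited: 448 × 1/16 = 28
χ² = Σ (O − E)² / E
  tall red-fruited: (209 − 252)² / 252 = 7.3373
  tall yellow-fruited: (101 − 84)² / 84 = 3.4405
  dwarf red-fruited: (105 − 84)² / 84 = 5.2500
  dwarf yellow-fruited: (33 − 28)² / 28 = 0.8929
χ² = 7.3373 + 3.4405 + 5.2500 + 0.8929 = 16.9207 ≈ 16.921
Degrees of freedom = 4 − 1 = 3; critical value at α = 0.05 is 7.815.
Since 16.921 > 7.815, we reject the null hypothesis — the data do not fit the 9:3:3:1 ratio.

16.921; not consistent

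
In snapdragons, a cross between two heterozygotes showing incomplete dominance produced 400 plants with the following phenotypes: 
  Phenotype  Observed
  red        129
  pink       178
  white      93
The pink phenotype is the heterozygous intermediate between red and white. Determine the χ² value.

With incomplete dominance, a heterozygote × heterozygote cross gives a 1:2:1 phenotypic ratio.
Under the 1:2:1 hypothesis (Σ ratio = 4, N = 400):
  red: 400 × 1/4 = 100
  pink: 400 × 2/4 = 200
  white: 400 × 1/4 = 100
χ² = Σ (O − E)² / E
  red: (129 − 100)² / 100 = 8.4100
  pink: (178 − 200)² / 200 = 2.4200
  white: (93 − 100)² / 100 = 0.4900
χ² = 8.4100 + 2.4200 + 0.4900 = 11.320

11.320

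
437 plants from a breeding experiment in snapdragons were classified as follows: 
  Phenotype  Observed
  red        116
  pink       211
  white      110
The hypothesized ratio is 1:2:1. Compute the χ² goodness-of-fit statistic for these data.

0.680

Total ratio parts = 4. Expected numbers out of 437:
  red: 437 × 1/4 = 109.25
  pink: 437 × 2/4 = 218.5
  white: 437 × 1/4 = 109.25
χ² = Σ (O − E)² / E
  red: (116 − 109.25)² / 109.25 = 0.4170
  pink: (211 − 218.5)² / 218.5 = 0.2574
  white: (110 − 109.25)² / 109.25 = 0.0051
χ² = 0.4170 + 0.2574 + 0.0051 = 0.6795 ≈ 0.680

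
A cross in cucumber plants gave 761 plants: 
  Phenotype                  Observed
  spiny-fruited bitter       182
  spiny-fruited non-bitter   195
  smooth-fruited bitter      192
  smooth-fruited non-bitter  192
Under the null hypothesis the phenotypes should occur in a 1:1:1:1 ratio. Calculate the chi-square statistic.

0.509

Total ratio parts = 4. Expected numbers out of 761:
  spiny-fruited bitter: 761 × 1/4 = 190.25
  spiny-fruited non-bitter: 761 × 1/4 = 190.25
  smooth-fruited bitter: 761 × 1/4 = 190.25
  smooth-fruited non-bitter: 761 × 1/4 = 190.25
χ² = Σ (O − E)² / E
  spiny-fruited bitter: (182 − 190.25)² / 190.25 = 0.3578
  spiny-fruited non-bitter: (195 − 190.25)² / 190.25 = 0.1186
  smooth-fruited bitter: (192 − 190.25)² / 190.25 = 0.0161
  smooth-fruited non-bitter: (192 − 190.25)² / 190.25 = 0.0161
χ² = 0.3578 + 0.1186 + 0.0161 + 0.0161 = 0.5086 ≈ 0.509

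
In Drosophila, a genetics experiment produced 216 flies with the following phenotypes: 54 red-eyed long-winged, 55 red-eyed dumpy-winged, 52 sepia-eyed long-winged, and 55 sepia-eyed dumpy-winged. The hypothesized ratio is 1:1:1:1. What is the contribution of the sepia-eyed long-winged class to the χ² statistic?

Under the 1:1:1:1 hypothesis (Σ ratio = 4, N = 216):
  red-eyed long-winged: 216 × 1/4 = 54
  red-eyed dumpy-winged: 216 × 1/4 = 54
  sepia-eyed long-winged: 216 × 1/4 = 54
  sepia-eyed dumpy-winged: 216 × 1/4 = 54
Contribution of sepia-eyed long-winged: (52 − 54)² / 54 = 0.0741

0.074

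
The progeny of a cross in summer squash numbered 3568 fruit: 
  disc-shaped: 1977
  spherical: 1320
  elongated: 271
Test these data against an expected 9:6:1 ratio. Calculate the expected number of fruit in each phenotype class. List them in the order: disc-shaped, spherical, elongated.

Under the 9:6:1 hypothesis (Σ ratio = 16, N = 3568):
  disc-shaped: 3568 × 9/16 = 2007
  spherical: 3568 × 6/16 = 1338
  elongated: 3568 × 1/16 = 223

2007, 1338, 223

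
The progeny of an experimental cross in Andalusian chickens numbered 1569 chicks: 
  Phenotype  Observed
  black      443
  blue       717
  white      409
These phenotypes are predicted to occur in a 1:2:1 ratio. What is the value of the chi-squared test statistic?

Expected counts for N = 1569 under a 1:2:1 ratio (total parts = 4):
  black: 1569 × 1/4 = 392.25
  blue: 1569 × 2/4 = 784.5
  white: 1569 × 1/4 = 392.25
χ² = Σ (O − E)² / E
  black: (443 − 392.25)² / 392.25 = 6.5661
  blue: (717 − 784.5)² / 784.5 = 5.8078
  white: (409 − 392.25)² / 392.25 = 0.7153
χ² = 6.5661 + 5.8078 + 0.7153 = 13.0892 ≈ 13.089

13.089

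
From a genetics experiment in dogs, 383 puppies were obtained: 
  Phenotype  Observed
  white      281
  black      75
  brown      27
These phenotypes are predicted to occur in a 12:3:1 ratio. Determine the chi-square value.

The 12:3:1 ratio has 16 parts, so with N = 383 the expected counts are:
  white: 383 × 12/16 = 287.25
  black: 383 × 3/16 = 71.8125
  brown: 383 × 1/16 = 23.9375
χ² = Σ (O − E)² / E
  white: (281 − 287.25)² / 287.25 = 0.1360
  black: (75 − 71.8125)² / 71.8125 = 0.1415
  brown: (27 − 23.9375)² / 23.9375 = 0.3918
χ² = 0.1360 + 0.1415 + 0.3918 = 0.6693 ≈ 0.669

0.669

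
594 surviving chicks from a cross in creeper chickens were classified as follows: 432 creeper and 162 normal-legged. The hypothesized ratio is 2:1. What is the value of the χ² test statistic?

Total ratio parts = 3. Expected numbers out of 594:
  creeper: 594 × 2/3 = 396
  normal-legged: 594 × 1/3 = 198
χ² = Σ (O − E)² / E
  creeper: (432 − 396)² / 396 = 3.2727
  normal-legged: (162 − 198)² / 198 = 6.5455
χ² = 3.2727 + 6.5455 = 9.8182 ≈ 9.818

9.818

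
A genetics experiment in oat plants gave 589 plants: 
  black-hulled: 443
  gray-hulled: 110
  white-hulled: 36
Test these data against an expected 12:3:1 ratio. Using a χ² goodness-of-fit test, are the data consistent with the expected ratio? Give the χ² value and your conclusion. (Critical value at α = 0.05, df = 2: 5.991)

0.023; consistent

The 12:3:1 ratio has 16 parts, so with N = 589 the expected counts are:
  black-hulled: 589 × 12/16 = 441.75
  gray-hulled: 589 × 3/16 = 110.4375
  white-hulled: 589 × 1/16 = 36.8125
χ² = Σ (O − E)² / E
  black-hulled: (443 − 441.75)² / 441.75 = 0.0035
  gray-hulled: (110 − 110.4375)² / 110.4375 = 0.0017
  white-hulled: (36 − 36.8125)² / 36.8125 = 0.0179
χ² = 0.0035 + 0.0017 + 0.0179 = 0.0231 ≈ 0.023
Degrees of freedom = 3 − 1 = 2; critical value at α = 0.05 is 5.991.
Since 0.023 < 5.991, we fail to reject the null hypothesis — the data are consistent with the 12:3:1 ratio.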